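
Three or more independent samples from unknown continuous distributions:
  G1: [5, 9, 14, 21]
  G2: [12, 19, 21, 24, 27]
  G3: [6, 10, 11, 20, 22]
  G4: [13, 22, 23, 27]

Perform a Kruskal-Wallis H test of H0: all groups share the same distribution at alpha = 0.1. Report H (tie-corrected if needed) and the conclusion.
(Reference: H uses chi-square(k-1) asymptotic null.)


Step 1: Combine all N = 18 observations and assign midranks.
sorted (value, group, rank): (5,G1,1), (6,G3,2), (9,G1,3), (10,G3,4), (11,G3,5), (12,G2,6), (13,G4,7), (14,G1,8), (19,G2,9), (20,G3,10), (21,G1,11.5), (21,G2,11.5), (22,G3,13.5), (22,G4,13.5), (23,G4,15), (24,G2,16), (27,G2,17.5), (27,G4,17.5)
Step 2: Sum ranks within each group.
R_1 = 23.5 (n_1 = 4)
R_2 = 60 (n_2 = 5)
R_3 = 34.5 (n_3 = 5)
R_4 = 53 (n_4 = 4)
Step 3: H = 12/(N(N+1)) * sum(R_i^2/n_i) - 3(N+1)
     = 12/(18*19) * (23.5^2/4 + 60^2/5 + 34.5^2/5 + 53^2/4) - 3*19
     = 0.035088 * 1798.36 - 57
     = 6.100439.
Step 4: Ties present; correction factor C = 1 - 18/(18^3 - 18) = 0.996904. Corrected H = 6.100439 / 0.996904 = 6.119384.
Step 5: Under H0, H ~ chi^2(3); p-value = 0.105944.
Step 6: alpha = 0.1. fail to reject H0.

H = 6.1194, df = 3, p = 0.105944, fail to reject H0.


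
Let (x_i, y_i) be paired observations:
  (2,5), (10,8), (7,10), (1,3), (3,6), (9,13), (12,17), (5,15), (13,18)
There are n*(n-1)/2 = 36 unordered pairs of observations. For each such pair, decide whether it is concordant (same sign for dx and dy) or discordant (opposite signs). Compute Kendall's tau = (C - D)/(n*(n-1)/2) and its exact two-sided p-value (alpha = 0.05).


Step 1: Enumerate the 36 unordered pairs (i,j) with i<j and classify each by sign(x_j-x_i) * sign(y_j-y_i).
  (1,2):dx=+8,dy=+3->C; (1,3):dx=+5,dy=+5->C; (1,4):dx=-1,dy=-2->C; (1,5):dx=+1,dy=+1->C
  (1,6):dx=+7,dy=+8->C; (1,7):dx=+10,dy=+12->C; (1,8):dx=+3,dy=+10->C; (1,9):dx=+11,dy=+13->C
  (2,3):dx=-3,dy=+2->D; (2,4):dx=-9,dy=-5->C; (2,5):dx=-7,dy=-2->C; (2,6):dx=-1,dy=+5->D
  (2,7):dx=+2,dy=+9->C; (2,8):dx=-5,dy=+7->D; (2,9):dx=+3,dy=+10->C; (3,4):dx=-6,dy=-7->C
  (3,5):dx=-4,dy=-4->C; (3,6):dx=+2,dy=+3->C; (3,7):dx=+5,dy=+7->C; (3,8):dx=-2,dy=+5->D
  (3,9):dx=+6,dy=+8->C; (4,5):dx=+2,dy=+3->C; (4,6):dx=+8,dy=+10->C; (4,7):dx=+11,dy=+14->C
  (4,8):dx=+4,dy=+12->C; (4,9):dx=+12,dy=+15->C; (5,6):dx=+6,dy=+7->C; (5,7):dx=+9,dy=+11->C
  (5,8):dx=+2,dy=+9->C; (5,9):dx=+10,dy=+12->C; (6,7):dx=+3,dy=+4->C; (6,8):dx=-4,dy=+2->D
  (6,9):dx=+4,dy=+5->C; (7,8):dx=-7,dy=-2->C; (7,9):dx=+1,dy=+1->C; (8,9):dx=+8,dy=+3->C
Step 2: C = 31, D = 5, total pairs = 36.
Step 3: tau = (C - D)/(n(n-1)/2) = (31 - 5)/36 = 0.722222.
Step 4: Exact two-sided p-value (enumerate n! = 362880 permutations of y under H0): p = 0.005886.
Step 5: alpha = 0.05. reject H0.

tau_b = 0.7222 (C=31, D=5), p = 0.005886, reject H0.


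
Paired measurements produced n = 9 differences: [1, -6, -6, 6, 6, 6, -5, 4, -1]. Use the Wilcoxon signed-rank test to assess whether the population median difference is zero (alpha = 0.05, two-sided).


Step 1: Drop any zero differences (none here) and take |d_i|.
|d| = [1, 6, 6, 6, 6, 6, 5, 4, 1]
Step 2: Midrank |d_i| (ties get averaged ranks).
ranks: |1|->1.5, |6|->7, |6|->7, |6|->7, |6|->7, |6|->7, |5|->4, |4|->3, |1|->1.5
Step 3: Attach original signs; sum ranks with positive sign and with negative sign.
W+ = 1.5 + 7 + 7 + 7 + 3 = 25.5
W- = 7 + 7 + 4 + 1.5 = 19.5
(Check: W+ + W- = 45 should equal n(n+1)/2 = 45.)
Step 4: Test statistic W = min(W+, W-) = 19.5.
Step 5: Ties in |d|, so use the tie-corrected normal approximation.
        E[W] = n(n+1)/4 = 9*10/4 = 22.5.
        Tie groups: |d|=1 (t=2), |d|=6 (t=5); sum(t^3 - t) = 126.
        Var[W] = n(n+1)(2n+1)/24 - sum(t^3-t)/48 = 1710/24 - 126/48 = 68.625.
        z = (W - E[W]) / sqrt(Var[W]) = (19.5 - 22.5) / 8.2840 = -0.3621.
        Two-sided p = 2*Phi(z) = 0.717245.
Step 6: alpha = 0.05. fail to reject H0.

W+ = 25.5, W- = 19.5, W = min = 19.5, p = 0.717245, fail to reject H0.


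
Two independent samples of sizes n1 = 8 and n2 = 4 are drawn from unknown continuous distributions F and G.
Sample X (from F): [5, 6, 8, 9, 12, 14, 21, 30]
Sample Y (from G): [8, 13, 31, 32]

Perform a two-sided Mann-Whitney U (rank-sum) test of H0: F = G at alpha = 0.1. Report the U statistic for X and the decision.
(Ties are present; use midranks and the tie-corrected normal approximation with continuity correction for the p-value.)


Step 1: Combine and sort all 12 observations; assign midranks.
sorted (value, group): (5,X), (6,X), (8,X), (8,Y), (9,X), (12,X), (13,Y), (14,X), (21,X), (30,X), (31,Y), (32,Y)
ranks: 5->1, 6->2, 8->3.5, 8->3.5, 9->5, 12->6, 13->7, 14->8, 21->9, 30->10, 31->11, 32->12
Step 2: Rank sum for X: R1 = 1 + 2 + 3.5 + 5 + 6 + 8 + 9 + 10 = 44.5.
Step 3: U_X = R1 - n1(n1+1)/2 = 44.5 - 8*9/2 = 44.5 - 36 = 8.5.
       U_Y = n1*n2 - U_X = 32 - 8.5 = 23.5.
Step 4: Ties are present, so use the tie-corrected normal approximation (with continuity correction) for the p-value.
Step 5: p-value = 0.233663; compare to alpha = 0.1. fail to reject H0.

U_X = 8.5, p = 0.233663, fail to reject H0 at alpha = 0.1.


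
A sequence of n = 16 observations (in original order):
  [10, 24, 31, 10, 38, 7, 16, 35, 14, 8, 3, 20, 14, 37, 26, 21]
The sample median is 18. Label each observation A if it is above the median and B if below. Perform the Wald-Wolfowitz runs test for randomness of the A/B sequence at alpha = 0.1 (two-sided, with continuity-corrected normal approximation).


Step 1: Compute median = 18; label A = above, B = below.
Labels in order: BAABABBABBBABAAA  (n_A = 8, n_B = 8)
Step 2: Count runs R = 10.
Step 3: Under H0 (random ordering), E[R] = 2*n_A*n_B/(n_A+n_B) + 1 = 2*8*8/16 + 1 = 9.0000.
        Var[R] = 2*n_A*n_B*(2*n_A*n_B - n_A - n_B) / ((n_A+n_B)^2 * (n_A+n_B-1)) = 14336/3840 = 3.7333.
        SD[R] = 1.9322.
Step 4: Continuity-corrected z = (R - 0.5 - E[R]) / SD[R] = (10 - 0.5 - 9.0000) / 1.9322 = 0.2588.
Step 5: Two-sided p-value via normal approximation = 2*(1 - Phi(|z|)) = 0.795809.
Step 6: alpha = 0.1. fail to reject H0.

R = 10, z = 0.2588, p = 0.795809, fail to reject H0.


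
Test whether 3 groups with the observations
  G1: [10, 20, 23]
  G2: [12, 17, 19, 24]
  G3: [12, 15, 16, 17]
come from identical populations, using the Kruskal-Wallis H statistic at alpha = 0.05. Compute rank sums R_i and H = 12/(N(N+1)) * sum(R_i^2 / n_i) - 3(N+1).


Step 1: Combine all N = 11 observations and assign midranks.
sorted (value, group, rank): (10,G1,1), (12,G2,2.5), (12,G3,2.5), (15,G3,4), (16,G3,5), (17,G2,6.5), (17,G3,6.5), (19,G2,8), (20,G1,9), (23,G1,10), (24,G2,11)
Step 2: Sum ranks within each group.
R_1 = 20 (n_1 = 3)
R_2 = 28 (n_2 = 4)
R_3 = 18 (n_3 = 4)
Step 3: H = 12/(N(N+1)) * sum(R_i^2/n_i) - 3(N+1)
     = 12/(11*12) * (20^2/3 + 28^2/4 + 18^2/4) - 3*12
     = 0.090909 * 410.333 - 36
     = 1.303030.
Step 4: Ties present; correction factor C = 1 - 12/(11^3 - 11) = 0.990909. Corrected H = 1.303030 / 0.990909 = 1.314985.
Step 5: Under H0, H ~ chi^2(2); p-value = 0.518149.
Step 6: alpha = 0.05. fail to reject H0.

H = 1.3150, df = 2, p = 0.518149, fail to reject H0.


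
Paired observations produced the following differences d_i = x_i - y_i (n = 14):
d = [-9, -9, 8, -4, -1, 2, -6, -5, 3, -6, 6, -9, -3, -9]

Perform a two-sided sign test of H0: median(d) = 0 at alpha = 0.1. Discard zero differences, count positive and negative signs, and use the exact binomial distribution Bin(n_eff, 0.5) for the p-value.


Step 1: Discard zero differences. Original n = 14; n_eff = number of nonzero differences = 14.
Nonzero differences (with sign): -9, -9, +8, -4, -1, +2, -6, -5, +3, -6, +6, -9, -3, -9
Step 2: Count signs: positive = 4, negative = 10.
Step 3: Under H0: P(positive) = 0.5, so the number of positives S ~ Bin(14, 0.5).
Step 4: Two-sided exact p-value = sum of Bin(14,0.5) probabilities at or below the observed probability = 0.179565.
Step 5: alpha = 0.1. fail to reject H0.

n_eff = 14, pos = 4, neg = 10, p = 0.179565, fail to reject H0.


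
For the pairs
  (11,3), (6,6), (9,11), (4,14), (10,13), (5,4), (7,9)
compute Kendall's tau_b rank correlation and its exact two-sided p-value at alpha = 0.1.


Step 1: Enumerate the 21 unordered pairs (i,j) with i<j and classify each by sign(x_j-x_i) * sign(y_j-y_i).
  (1,2):dx=-5,dy=+3->D; (1,3):dx=-2,dy=+8->D; (1,4):dx=-7,dy=+11->D; (1,5):dx=-1,dy=+10->D
  (1,6):dx=-6,dy=+1->D; (1,7):dx=-4,dy=+6->D; (2,3):dx=+3,dy=+5->C; (2,4):dx=-2,dy=+8->D
  (2,5):dx=+4,dy=+7->C; (2,6):dx=-1,dy=-2->C; (2,7):dx=+1,dy=+3->C; (3,4):dx=-5,dy=+3->D
  (3,5):dx=+1,dy=+2->C; (3,6):dx=-4,dy=-7->C; (3,7):dx=-2,dy=-2->C; (4,5):dx=+6,dy=-1->D
  (4,6):dx=+1,dy=-10->D; (4,7):dx=+3,dy=-5->D; (5,6):dx=-5,dy=-9->C; (5,7):dx=-3,dy=-4->C
  (6,7):dx=+2,dy=+5->C
Step 2: C = 10, D = 11, total pairs = 21.
Step 3: tau = (C - D)/(n(n-1)/2) = (10 - 11)/21 = -0.047619.
Step 4: Exact two-sided p-value (enumerate n! = 5040 permutations of y under H0): p = 1.000000.
Step 5: alpha = 0.1. fail to reject H0.

tau_b = -0.0476 (C=10, D=11), p = 1.000000, fail to reject H0.


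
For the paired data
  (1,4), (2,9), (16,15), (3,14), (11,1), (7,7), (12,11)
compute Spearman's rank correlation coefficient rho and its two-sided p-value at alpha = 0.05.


Step 1: Rank x and y separately (midranks; no ties here).
rank(x): 1->1, 2->2, 16->7, 3->3, 11->5, 7->4, 12->6
rank(y): 4->2, 9->4, 15->7, 14->6, 1->1, 7->3, 11->5
Step 2: d_i = R_x(i) - R_y(i); compute d_i^2.
  (1-2)^2=1, (2-4)^2=4, (7-7)^2=0, (3-6)^2=9, (5-1)^2=16, (4-3)^2=1, (6-5)^2=1
sum(d^2) = 32.
Step 3: rho = 1 - 6*32 / (7*(7^2 - 1)) = 1 - 192/336 = 0.428571.
Step 4: Under H0, t = rho * sqrt((n-2)/(1-rho^2)) = 1.0607 ~ t(5).
Step 5: Two-sided p-value from the t-distribution with 5 df = 0.337368.
Step 6: alpha = 0.05. fail to reject H0.

rho = 0.4286, p = 0.337368, fail to reject H0 at alpha = 0.05.


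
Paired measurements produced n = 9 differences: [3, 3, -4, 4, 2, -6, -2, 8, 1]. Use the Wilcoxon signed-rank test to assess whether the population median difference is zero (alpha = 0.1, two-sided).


Step 1: Drop any zero differences (none here) and take |d_i|.
|d| = [3, 3, 4, 4, 2, 6, 2, 8, 1]
Step 2: Midrank |d_i| (ties get averaged ranks).
ranks: |3|->4.5, |3|->4.5, |4|->6.5, |4|->6.5, |2|->2.5, |6|->8, |2|->2.5, |8|->9, |1|->1
Step 3: Attach original signs; sum ranks with positive sign and with negative sign.
W+ = 4.5 + 4.5 + 6.5 + 2.5 + 9 + 1 = 28
W- = 6.5 + 8 + 2.5 = 17
(Check: W+ + W- = 45 should equal n(n+1)/2 = 45.)
Step 4: Test statistic W = min(W+, W-) = 17.
Step 5: Ties in |d|, so use the tie-corrected normal approximation.
        E[W] = n(n+1)/4 = 9*10/4 = 22.5.
        Tie groups: |d|=2 (t=2), |d|=3 (t=2), |d|=4 (t=2); sum(t^3 - t) = 18.
        Var[W] = n(n+1)(2n+1)/24 - sum(t^3-t)/48 = 1710/24 - 18/48 = 70.875.
        z = (W - E[W]) / sqrt(Var[W]) = (17 - 22.5) / 8.4187 = -0.6533.
        Two-sided p = 2*Phi(z) = 0.513560.
Step 6: alpha = 0.1. fail to reject H0.

W+ = 28, W- = 17, W = min = 17, p = 0.513560, fail to reject H0.


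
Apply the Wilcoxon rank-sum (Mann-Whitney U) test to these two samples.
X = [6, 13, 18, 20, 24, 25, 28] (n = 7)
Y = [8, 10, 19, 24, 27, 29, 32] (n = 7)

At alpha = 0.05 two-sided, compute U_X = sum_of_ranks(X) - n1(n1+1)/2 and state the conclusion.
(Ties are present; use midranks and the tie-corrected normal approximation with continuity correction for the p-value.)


Step 1: Combine and sort all 14 observations; assign midranks.
sorted (value, group): (6,X), (8,Y), (10,Y), (13,X), (18,X), (19,Y), (20,X), (24,X), (24,Y), (25,X), (27,Y), (28,X), (29,Y), (32,Y)
ranks: 6->1, 8->2, 10->3, 13->4, 18->5, 19->6, 20->7, 24->8.5, 24->8.5, 25->10, 27->11, 28->12, 29->13, 32->14
Step 2: Rank sum for X: R1 = 1 + 4 + 5 + 7 + 8.5 + 10 + 12 = 47.5.
Step 3: U_X = R1 - n1(n1+1)/2 = 47.5 - 7*8/2 = 47.5 - 28 = 19.5.
       U_Y = n1*n2 - U_X = 49 - 19.5 = 29.5.
Step 4: Ties are present, so use the tie-corrected normal approximation (with continuity correction) for the p-value.
Step 5: p-value = 0.564871; compare to alpha = 0.05. fail to reject H0.

U_X = 19.5, p = 0.564871, fail to reject H0 at alpha = 0.05.


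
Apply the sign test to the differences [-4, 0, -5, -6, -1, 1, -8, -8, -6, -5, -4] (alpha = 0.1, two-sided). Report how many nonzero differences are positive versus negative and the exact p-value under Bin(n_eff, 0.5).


Step 1: Discard zero differences. Original n = 11; n_eff = number of nonzero differences = 10.
Nonzero differences (with sign): -4, -5, -6, -1, +1, -8, -8, -6, -5, -4
Step 2: Count signs: positive = 1, negative = 9.
Step 3: Under H0: P(positive) = 0.5, so the number of positives S ~ Bin(10, 0.5).
Step 4: Two-sided exact p-value = sum of Bin(10,0.5) probabilities at or below the observed probability = 0.021484.
Step 5: alpha = 0.1. reject H0.

n_eff = 10, pos = 1, neg = 9, p = 0.021484, reject H0.


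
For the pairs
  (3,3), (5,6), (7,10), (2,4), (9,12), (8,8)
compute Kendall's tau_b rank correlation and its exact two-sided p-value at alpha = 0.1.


Step 1: Enumerate the 15 unordered pairs (i,j) with i<j and classify each by sign(x_j-x_i) * sign(y_j-y_i).
  (1,2):dx=+2,dy=+3->C; (1,3):dx=+4,dy=+7->C; (1,4):dx=-1,dy=+1->D; (1,5):dx=+6,dy=+9->C
  (1,6):dx=+5,dy=+5->C; (2,3):dx=+2,dy=+4->C; (2,4):dx=-3,dy=-2->C; (2,5):dx=+4,dy=+6->C
  (2,6):dx=+3,dy=+2->C; (3,4):dx=-5,dy=-6->C; (3,5):dx=+2,dy=+2->C; (3,6):dx=+1,dy=-2->D
  (4,5):dx=+7,dy=+8->C; (4,6):dx=+6,dy=+4->C; (5,6):dx=-1,dy=-4->C
Step 2: C = 13, D = 2, total pairs = 15.
Step 3: tau = (C - D)/(n(n-1)/2) = (13 - 2)/15 = 0.733333.
Step 4: Exact two-sided p-value (enumerate n! = 720 permutations of y under H0): p = 0.055556.
Step 5: alpha = 0.1. reject H0.

tau_b = 0.7333 (C=13, D=2), p = 0.055556, reject H0.


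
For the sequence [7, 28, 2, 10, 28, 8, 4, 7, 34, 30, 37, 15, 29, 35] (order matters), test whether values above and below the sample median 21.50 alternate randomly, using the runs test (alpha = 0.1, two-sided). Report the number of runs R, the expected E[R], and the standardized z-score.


Step 1: Compute median = 21.50; label A = above, B = below.
Labels in order: BABBABBBAAABAA  (n_A = 7, n_B = 7)
Step 2: Count runs R = 8.
Step 3: Under H0 (random ordering), E[R] = 2*n_A*n_B/(n_A+n_B) + 1 = 2*7*7/14 + 1 = 8.0000.
        Var[R] = 2*n_A*n_B*(2*n_A*n_B - n_A - n_B) / ((n_A+n_B)^2 * (n_A+n_B-1)) = 8232/2548 = 3.2308.
        SD[R] = 1.7974.
Step 4: R = E[R], so z = 0 with no continuity correction.
Step 5: Two-sided p-value via normal approximation = 2*(1 - Phi(|z|)) = 1.000000.
Step 6: alpha = 0.1. fail to reject H0.

R = 8, z = 0.0000, p = 1.000000, fail to reject H0.


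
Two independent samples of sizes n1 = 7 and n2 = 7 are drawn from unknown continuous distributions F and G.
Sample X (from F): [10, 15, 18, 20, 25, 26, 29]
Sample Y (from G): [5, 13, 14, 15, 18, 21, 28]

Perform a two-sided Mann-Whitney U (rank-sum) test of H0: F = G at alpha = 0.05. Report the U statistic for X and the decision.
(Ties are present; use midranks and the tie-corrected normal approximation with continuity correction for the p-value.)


Step 1: Combine and sort all 14 observations; assign midranks.
sorted (value, group): (5,Y), (10,X), (13,Y), (14,Y), (15,X), (15,Y), (18,X), (18,Y), (20,X), (21,Y), (25,X), (26,X), (28,Y), (29,X)
ranks: 5->1, 10->2, 13->3, 14->4, 15->5.5, 15->5.5, 18->7.5, 18->7.5, 20->9, 21->10, 25->11, 26->12, 28->13, 29->14
Step 2: Rank sum for X: R1 = 2 + 5.5 + 7.5 + 9 + 11 + 12 + 14 = 61.
Step 3: U_X = R1 - n1(n1+1)/2 = 61 - 7*8/2 = 61 - 28 = 33.
       U_Y = n1*n2 - U_X = 49 - 33 = 16.
Step 4: Ties are present, so use the tie-corrected normal approximation (with continuity correction) for the p-value.
Step 5: p-value = 0.305620; compare to alpha = 0.05. fail to reject H0.

U_X = 33, p = 0.305620, fail to reject H0 at alpha = 0.05.


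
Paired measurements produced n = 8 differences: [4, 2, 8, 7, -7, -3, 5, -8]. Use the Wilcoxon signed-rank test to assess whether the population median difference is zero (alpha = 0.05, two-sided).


Step 1: Drop any zero differences (none here) and take |d_i|.
|d| = [4, 2, 8, 7, 7, 3, 5, 8]
Step 2: Midrank |d_i| (ties get averaged ranks).
ranks: |4|->3, |2|->1, |8|->7.5, |7|->5.5, |7|->5.5, |3|->2, |5|->4, |8|->7.5
Step 3: Attach original signs; sum ranks with positive sign and with negative sign.
W+ = 3 + 1 + 7.5 + 5.5 + 4 = 21
W- = 5.5 + 2 + 7.5 = 15
(Check: W+ + W- = 36 should equal n(n+1)/2 = 36.)
Step 4: Test statistic W = min(W+, W-) = 15.
Step 5: Ties in |d|, so use the tie-corrected normal approximation.
        E[W] = n(n+1)/4 = 8*9/4 = 18.
        Tie groups: |d|=7 (t=2), |d|=8 (t=2); sum(t^3 - t) = 12.
        Var[W] = n(n+1)(2n+1)/24 - sum(t^3-t)/48 = 1224/24 - 12/48 = 50.75.
        z = (W - E[W]) / sqrt(Var[W]) = (15 - 18) / 7.1239 = -0.4211.
        Two-sided p = 2*Phi(z) = 0.673669.
Step 6: alpha = 0.05. fail to reject H0.

W+ = 21, W- = 15, W = min = 15, p = 0.673669, fail to reject H0.


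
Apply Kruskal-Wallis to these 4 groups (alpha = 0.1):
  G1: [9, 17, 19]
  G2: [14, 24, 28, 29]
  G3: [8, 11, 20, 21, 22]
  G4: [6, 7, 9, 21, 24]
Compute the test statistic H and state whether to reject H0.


Step 1: Combine all N = 17 observations and assign midranks.
sorted (value, group, rank): (6,G4,1), (7,G4,2), (8,G3,3), (9,G1,4.5), (9,G4,4.5), (11,G3,6), (14,G2,7), (17,G1,8), (19,G1,9), (20,G3,10), (21,G3,11.5), (21,G4,11.5), (22,G3,13), (24,G2,14.5), (24,G4,14.5), (28,G2,16), (29,G2,17)
Step 2: Sum ranks within each group.
R_1 = 21.5 (n_1 = 3)
R_2 = 54.5 (n_2 = 4)
R_3 = 43.5 (n_3 = 5)
R_4 = 33.5 (n_4 = 5)
Step 3: H = 12/(N(N+1)) * sum(R_i^2/n_i) - 3(N+1)
     = 12/(17*18) * (21.5^2/3 + 54.5^2/4 + 43.5^2/5 + 33.5^2/5) - 3*18
     = 0.039216 * 1499.55 - 54
     = 4.805719.
Step 4: Ties present; correction factor C = 1 - 18/(17^3 - 17) = 0.996324. Corrected H = 4.805719 / 0.996324 = 4.823452.
Step 5: Under H0, H ~ chi^2(3); p-value = 0.185191.
Step 6: alpha = 0.1. fail to reject H0.

H = 4.8235, df = 3, p = 0.185191, fail to reject H0.


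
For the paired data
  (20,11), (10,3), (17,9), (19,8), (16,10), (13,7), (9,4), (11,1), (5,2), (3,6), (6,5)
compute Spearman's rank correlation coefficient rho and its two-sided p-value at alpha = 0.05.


Step 1: Rank x and y separately (midranks; no ties here).
rank(x): 20->11, 10->5, 17->9, 19->10, 16->8, 13->7, 9->4, 11->6, 5->2, 3->1, 6->3
rank(y): 11->11, 3->3, 9->9, 8->8, 10->10, 7->7, 4->4, 1->1, 2->2, 6->6, 5->5
Step 2: d_i = R_x(i) - R_y(i); compute d_i^2.
  (11-11)^2=0, (5-3)^2=4, (9-9)^2=0, (10-8)^2=4, (8-10)^2=4, (7-7)^2=0, (4-4)^2=0, (6-1)^2=25, (2-2)^2=0, (1-6)^2=25, (3-5)^2=4
sum(d^2) = 66.
Step 3: rho = 1 - 6*66 / (11*(11^2 - 1)) = 1 - 396/1320 = 0.700000.
Step 4: Under H0, t = rho * sqrt((n-2)/(1-rho^2)) = 2.9406 ~ t(9).
Step 5: Two-sided p-value from the t-distribution with 9 df = 0.016471.
Step 6: alpha = 0.05. reject H0.

rho = 0.7000, p = 0.016471, reject H0 at alpha = 0.05.


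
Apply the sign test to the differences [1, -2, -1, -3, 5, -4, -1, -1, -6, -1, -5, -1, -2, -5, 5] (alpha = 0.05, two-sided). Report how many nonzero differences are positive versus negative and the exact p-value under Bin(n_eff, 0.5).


Step 1: Discard zero differences. Original n = 15; n_eff = number of nonzero differences = 15.
Nonzero differences (with sign): +1, -2, -1, -3, +5, -4, -1, -1, -6, -1, -5, -1, -2, -5, +5
Step 2: Count signs: positive = 3, negative = 12.
Step 3: Under H0: P(positive) = 0.5, so the number of positives S ~ Bin(15, 0.5).
Step 4: Two-sided exact p-value = sum of Bin(15,0.5) probabilities at or below the observed probability = 0.035156.
Step 5: alpha = 0.05. reject H0.

n_eff = 15, pos = 3, neg = 12, p = 0.035156, reject H0.


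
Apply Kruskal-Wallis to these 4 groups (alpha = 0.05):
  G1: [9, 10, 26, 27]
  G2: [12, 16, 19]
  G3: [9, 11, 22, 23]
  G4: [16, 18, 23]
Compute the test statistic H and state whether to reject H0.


Step 1: Combine all N = 14 observations and assign midranks.
sorted (value, group, rank): (9,G1,1.5), (9,G3,1.5), (10,G1,3), (11,G3,4), (12,G2,5), (16,G2,6.5), (16,G4,6.5), (18,G4,8), (19,G2,9), (22,G3,10), (23,G3,11.5), (23,G4,11.5), (26,G1,13), (27,G1,14)
Step 2: Sum ranks within each group.
R_1 = 31.5 (n_1 = 4)
R_2 = 20.5 (n_2 = 3)
R_3 = 27 (n_3 = 4)
R_4 = 26 (n_4 = 3)
Step 3: H = 12/(N(N+1)) * sum(R_i^2/n_i) - 3(N+1)
     = 12/(14*15) * (31.5^2/4 + 20.5^2/3 + 27^2/4 + 26^2/3) - 3*15
     = 0.057143 * 795.729 - 45
     = 0.470238.
Step 4: Ties present; correction factor C = 1 - 18/(14^3 - 14) = 0.993407. Corrected H = 0.470238 / 0.993407 = 0.473359.
Step 5: Under H0, H ~ chi^2(3); p-value = 0.924704.
Step 6: alpha = 0.05. fail to reject H0.

H = 0.4734, df = 3, p = 0.924704, fail to reject H0.


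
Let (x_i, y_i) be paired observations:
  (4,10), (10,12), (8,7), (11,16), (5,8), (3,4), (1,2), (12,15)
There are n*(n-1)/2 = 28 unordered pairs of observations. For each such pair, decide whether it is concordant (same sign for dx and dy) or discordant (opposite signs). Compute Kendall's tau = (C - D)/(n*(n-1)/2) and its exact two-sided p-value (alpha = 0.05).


Step 1: Enumerate the 28 unordered pairs (i,j) with i<j and classify each by sign(x_j-x_i) * sign(y_j-y_i).
  (1,2):dx=+6,dy=+2->C; (1,3):dx=+4,dy=-3->D; (1,4):dx=+7,dy=+6->C; (1,5):dx=+1,dy=-2->D
  (1,6):dx=-1,dy=-6->C; (1,7):dx=-3,dy=-8->C; (1,8):dx=+8,dy=+5->C; (2,3):dx=-2,dy=-5->C
  (2,4):dx=+1,dy=+4->C; (2,5):dx=-5,dy=-4->C; (2,6):dx=-7,dy=-8->C; (2,7):dx=-9,dy=-10->C
  (2,8):dx=+2,dy=+3->C; (3,4):dx=+3,dy=+9->C; (3,5):dx=-3,dy=+1->D; (3,6):dx=-5,dy=-3->C
  (3,7):dx=-7,dy=-5->C; (3,8):dx=+4,dy=+8->C; (4,5):dx=-6,dy=-8->C; (4,6):dx=-8,dy=-12->C
  (4,7):dx=-10,dy=-14->C; (4,8):dx=+1,dy=-1->D; (5,6):dx=-2,dy=-4->C; (5,7):dx=-4,dy=-6->C
  (5,8):dx=+7,dy=+7->C; (6,7):dx=-2,dy=-2->C; (6,8):dx=+9,dy=+11->C; (7,8):dx=+11,dy=+13->C
Step 2: C = 24, D = 4, total pairs = 28.
Step 3: tau = (C - D)/(n(n-1)/2) = (24 - 4)/28 = 0.714286.
Step 4: Exact two-sided p-value (enumerate n! = 40320 permutations of y under H0): p = 0.014137.
Step 5: alpha = 0.05. reject H0.

tau_b = 0.7143 (C=24, D=4), p = 0.014137, reject H0.


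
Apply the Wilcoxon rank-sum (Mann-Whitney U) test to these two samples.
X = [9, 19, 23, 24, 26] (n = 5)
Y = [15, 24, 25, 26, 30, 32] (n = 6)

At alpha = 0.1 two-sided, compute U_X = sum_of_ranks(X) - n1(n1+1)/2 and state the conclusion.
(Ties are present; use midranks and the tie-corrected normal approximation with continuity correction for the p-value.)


Step 1: Combine and sort all 11 observations; assign midranks.
sorted (value, group): (9,X), (15,Y), (19,X), (23,X), (24,X), (24,Y), (25,Y), (26,X), (26,Y), (30,Y), (32,Y)
ranks: 9->1, 15->2, 19->3, 23->4, 24->5.5, 24->5.5, 25->7, 26->8.5, 26->8.5, 30->10, 32->11
Step 2: Rank sum for X: R1 = 1 + 3 + 4 + 5.5 + 8.5 = 22.
Step 3: U_X = R1 - n1(n1+1)/2 = 22 - 5*6/2 = 22 - 15 = 7.
       U_Y = n1*n2 - U_X = 30 - 7 = 23.
Step 4: Ties are present, so use the tie-corrected normal approximation (with continuity correction) for the p-value.
Step 5: p-value = 0.168954; compare to alpha = 0.1. fail to reject H0.

U_X = 7, p = 0.168954, fail to reject H0 at alpha = 0.1.


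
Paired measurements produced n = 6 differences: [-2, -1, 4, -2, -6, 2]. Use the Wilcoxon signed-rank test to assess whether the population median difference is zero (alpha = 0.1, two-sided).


Step 1: Drop any zero differences (none here) and take |d_i|.
|d| = [2, 1, 4, 2, 6, 2]
Step 2: Midrank |d_i| (ties get averaged ranks).
ranks: |2|->3, |1|->1, |4|->5, |2|->3, |6|->6, |2|->3
Step 3: Attach original signs; sum ranks with positive sign and with negative sign.
W+ = 5 + 3 = 8
W- = 3 + 1 + 3 + 6 = 13
(Check: W+ + W- = 21 should equal n(n+1)/2 = 21.)
Step 4: Test statistic W = min(W+, W-) = 8.
Step 5: Ties in |d|, so use the tie-corrected normal approximation.
        E[W] = n(n+1)/4 = 6*7/4 = 10.5.
        Tie groups: |d|=2 (t=3); sum(t^3 - t) = 24.
        Var[W] = n(n+1)(2n+1)/24 - sum(t^3-t)/48 = 546/24 - 24/48 = 22.25.
        z = (W - E[W]) / sqrt(Var[W]) = (8 - 10.5) / 4.7170 = -0.5300.
        Two-sided p = 2*Phi(z) = 0.596113.
Step 6: alpha = 0.1. fail to reject H0.

W+ = 8, W- = 13, W = min = 8, p = 0.596113, fail to reject H0.


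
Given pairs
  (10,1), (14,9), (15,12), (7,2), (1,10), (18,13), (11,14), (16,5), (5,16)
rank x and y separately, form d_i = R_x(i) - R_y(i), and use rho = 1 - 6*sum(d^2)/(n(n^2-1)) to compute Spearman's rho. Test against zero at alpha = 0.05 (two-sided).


Step 1: Rank x and y separately (midranks; no ties here).
rank(x): 10->4, 14->6, 15->7, 7->3, 1->1, 18->9, 11->5, 16->8, 5->2
rank(y): 1->1, 9->4, 12->6, 2->2, 10->5, 13->7, 14->8, 5->3, 16->9
Step 2: d_i = R_x(i) - R_y(i); compute d_i^2.
  (4-1)^2=9, (6-4)^2=4, (7-6)^2=1, (3-2)^2=1, (1-5)^2=16, (9-7)^2=4, (5-8)^2=9, (8-3)^2=25, (2-9)^2=49
sum(d^2) = 118.
Step 3: rho = 1 - 6*118 / (9*(9^2 - 1)) = 1 - 708/720 = 0.016667.
Step 4: Under H0, t = rho * sqrt((n-2)/(1-rho^2)) = 0.0441 ~ t(7).
Step 5: Two-sided p-value from the t-distribution with 7 df = 0.966055.
Step 6: alpha = 0.05. fail to reject H0.

rho = 0.0167, p = 0.966055, fail to reject H0 at alpha = 0.05.


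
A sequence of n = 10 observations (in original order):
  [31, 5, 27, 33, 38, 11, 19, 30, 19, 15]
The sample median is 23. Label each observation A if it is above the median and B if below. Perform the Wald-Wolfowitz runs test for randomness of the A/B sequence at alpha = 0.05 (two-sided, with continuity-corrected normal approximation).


Step 1: Compute median = 23; label A = above, B = below.
Labels in order: ABAAABBABB  (n_A = 5, n_B = 5)
Step 2: Count runs R = 6.
Step 3: Under H0 (random ordering), E[R] = 2*n_A*n_B/(n_A+n_B) + 1 = 2*5*5/10 + 1 = 6.0000.
        Var[R] = 2*n_A*n_B*(2*n_A*n_B - n_A - n_B) / ((n_A+n_B)^2 * (n_A+n_B-1)) = 2000/900 = 2.2222.
        SD[R] = 1.4907.
Step 4: R = E[R], so z = 0 with no continuity correction.
Step 5: Two-sided p-value via normal approximation = 2*(1 - Phi(|z|)) = 1.000000.
Step 6: alpha = 0.05. fail to reject H0.

R = 6, z = 0.0000, p = 1.000000, fail to reject H0.


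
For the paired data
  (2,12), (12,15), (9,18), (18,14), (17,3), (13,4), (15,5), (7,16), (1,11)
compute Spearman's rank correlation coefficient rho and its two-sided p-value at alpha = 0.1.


Step 1: Rank x and y separately (midranks; no ties here).
rank(x): 2->2, 12->5, 9->4, 18->9, 17->8, 13->6, 15->7, 7->3, 1->1
rank(y): 12->5, 15->7, 18->9, 14->6, 3->1, 4->2, 5->3, 16->8, 11->4
Step 2: d_i = R_x(i) - R_y(i); compute d_i^2.
  (2-5)^2=9, (5-7)^2=4, (4-9)^2=25, (9-6)^2=9, (8-1)^2=49, (6-2)^2=16, (7-3)^2=16, (3-8)^2=25, (1-4)^2=9
sum(d^2) = 162.
Step 3: rho = 1 - 6*162 / (9*(9^2 - 1)) = 1 - 972/720 = -0.350000.
Step 4: Under H0, t = rho * sqrt((n-2)/(1-rho^2)) = -0.9885 ~ t(7).
Step 5: Two-sided p-value from the t-distribution with 7 df = 0.355820.
Step 6: alpha = 0.1. fail to reject H0.

rho = -0.3500, p = 0.355820, fail to reject H0 at alpha = 0.1.


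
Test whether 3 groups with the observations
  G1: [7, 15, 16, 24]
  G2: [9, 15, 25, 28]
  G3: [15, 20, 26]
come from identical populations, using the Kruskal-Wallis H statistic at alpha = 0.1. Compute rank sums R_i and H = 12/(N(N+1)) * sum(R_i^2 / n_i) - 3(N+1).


Step 1: Combine all N = 11 observations and assign midranks.
sorted (value, group, rank): (7,G1,1), (9,G2,2), (15,G1,4), (15,G2,4), (15,G3,4), (16,G1,6), (20,G3,7), (24,G1,8), (25,G2,9), (26,G3,10), (28,G2,11)
Step 2: Sum ranks within each group.
R_1 = 19 (n_1 = 4)
R_2 = 26 (n_2 = 4)
R_3 = 21 (n_3 = 3)
Step 3: H = 12/(N(N+1)) * sum(R_i^2/n_i) - 3(N+1)
     = 12/(11*12) * (19^2/4 + 26^2/4 + 21^2/3) - 3*12
     = 0.090909 * 406.25 - 36
     = 0.931818.
Step 4: Ties present; correction factor C = 1 - 24/(11^3 - 11) = 0.981818. Corrected H = 0.931818 / 0.981818 = 0.949074.
Step 5: Under H0, H ~ chi^2(2); p-value = 0.622173.
Step 6: alpha = 0.1. fail to reject H0.

H = 0.9491, df = 2, p = 0.622173, fail to reject H0.


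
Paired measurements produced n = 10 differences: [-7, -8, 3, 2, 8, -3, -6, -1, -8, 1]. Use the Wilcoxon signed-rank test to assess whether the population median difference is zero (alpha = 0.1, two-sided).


Step 1: Drop any zero differences (none here) and take |d_i|.
|d| = [7, 8, 3, 2, 8, 3, 6, 1, 8, 1]
Step 2: Midrank |d_i| (ties get averaged ranks).
ranks: |7|->7, |8|->9, |3|->4.5, |2|->3, |8|->9, |3|->4.5, |6|->6, |1|->1.5, |8|->9, |1|->1.5
Step 3: Attach original signs; sum ranks with positive sign and with negative sign.
W+ = 4.5 + 3 + 9 + 1.5 = 18
W- = 7 + 9 + 4.5 + 6 + 1.5 + 9 = 37
(Check: W+ + W- = 55 should equal n(n+1)/2 = 55.)
Step 4: Test statistic W = min(W+, W-) = 18.
Step 5: Ties in |d|, so use the tie-corrected normal approximation.
        E[W] = n(n+1)/4 = 10*11/4 = 27.5.
        Tie groups: |d|=1 (t=2), |d|=3 (t=2), |d|=8 (t=3); sum(t^3 - t) = 36.
        Var[W] = n(n+1)(2n+1)/24 - sum(t^3-t)/48 = 2310/24 - 36/48 = 95.5.
        z = (W - E[W]) / sqrt(Var[W]) = (18 - 27.5) / 9.7724 = -0.9721.
        Two-sided p = 2*Phi(z) = 0.330989.
Step 6: alpha = 0.1. fail to reject H0.

W+ = 18, W- = 37, W = min = 18, p = 0.330989, fail to reject H0.


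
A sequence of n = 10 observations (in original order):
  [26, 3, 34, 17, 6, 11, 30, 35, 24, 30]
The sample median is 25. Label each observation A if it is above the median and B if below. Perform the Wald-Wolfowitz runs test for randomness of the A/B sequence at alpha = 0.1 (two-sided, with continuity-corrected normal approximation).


Step 1: Compute median = 25; label A = above, B = below.
Labels in order: ABABBBAABA  (n_A = 5, n_B = 5)
Step 2: Count runs R = 7.
Step 3: Under H0 (random ordering), E[R] = 2*n_A*n_B/(n_A+n_B) + 1 = 2*5*5/10 + 1 = 6.0000.
        Var[R] = 2*n_A*n_B*(2*n_A*n_B - n_A - n_B) / ((n_A+n_B)^2 * (n_A+n_B-1)) = 2000/900 = 2.2222.
        SD[R] = 1.4907.
Step 4: Continuity-corrected z = (R - 0.5 - E[R]) / SD[R] = (7 - 0.5 - 6.0000) / 1.4907 = 0.3354.
Step 5: Two-sided p-value via normal approximation = 2*(1 - Phi(|z|)) = 0.737316.
Step 6: alpha = 0.1. fail to reject H0.

R = 7, z = 0.3354, p = 0.737316, fail to reject H0.


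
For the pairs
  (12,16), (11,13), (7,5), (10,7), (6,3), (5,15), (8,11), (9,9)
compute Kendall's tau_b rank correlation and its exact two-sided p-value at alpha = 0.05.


Step 1: Enumerate the 28 unordered pairs (i,j) with i<j and classify each by sign(x_j-x_i) * sign(y_j-y_i).
  (1,2):dx=-1,dy=-3->C; (1,3):dx=-5,dy=-11->C; (1,4):dx=-2,dy=-9->C; (1,5):dx=-6,dy=-13->C
  (1,6):dx=-7,dy=-1->C; (1,7):dx=-4,dy=-5->C; (1,8):dx=-3,dy=-7->C; (2,3):dx=-4,dy=-8->C
  (2,4):dx=-1,dy=-6->C; (2,5):dx=-5,dy=-10->C; (2,6):dx=-6,dy=+2->D; (2,7):dx=-3,dy=-2->C
  (2,8):dx=-2,dy=-4->C; (3,4):dx=+3,dy=+2->C; (3,5):dx=-1,dy=-2->C; (3,6):dx=-2,dy=+10->D
  (3,7):dx=+1,dy=+6->C; (3,8):dx=+2,dy=+4->C; (4,5):dx=-4,dy=-4->C; (4,6):dx=-5,dy=+8->D
  (4,7):dx=-2,dy=+4->D; (4,8):dx=-1,dy=+2->D; (5,6):dx=-1,dy=+12->D; (5,7):dx=+2,dy=+8->C
  (5,8):dx=+3,dy=+6->C; (6,7):dx=+3,dy=-4->D; (6,8):dx=+4,dy=-6->D; (7,8):dx=+1,dy=-2->D
Step 2: C = 19, D = 9, total pairs = 28.
Step 3: tau = (C - D)/(n(n-1)/2) = (19 - 9)/28 = 0.357143.
Step 4: Exact two-sided p-value (enumerate n! = 40320 permutations of y under H0): p = 0.275099.
Step 5: alpha = 0.05. fail to reject H0.

tau_b = 0.3571 (C=19, D=9), p = 0.275099, fail to reject H0.


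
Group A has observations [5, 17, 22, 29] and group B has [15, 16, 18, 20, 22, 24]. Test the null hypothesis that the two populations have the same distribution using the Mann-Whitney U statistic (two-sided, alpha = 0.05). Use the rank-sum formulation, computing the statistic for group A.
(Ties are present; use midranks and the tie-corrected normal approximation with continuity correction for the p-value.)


Step 1: Combine and sort all 10 observations; assign midranks.
sorted (value, group): (5,X), (15,Y), (16,Y), (17,X), (18,Y), (20,Y), (22,X), (22,Y), (24,Y), (29,X)
ranks: 5->1, 15->2, 16->3, 17->4, 18->5, 20->6, 22->7.5, 22->7.5, 24->9, 29->10
Step 2: Rank sum for X: R1 = 1 + 4 + 7.5 + 10 = 22.5.
Step 3: U_X = R1 - n1(n1+1)/2 = 22.5 - 4*5/2 = 22.5 - 10 = 12.5.
       U_Y = n1*n2 - U_X = 24 - 12.5 = 11.5.
Step 4: Ties are present, so use the tie-corrected normal approximation (with continuity correction) for the p-value.
Step 5: p-value = 1.000000; compare to alpha = 0.05. fail to reject H0.

U_X = 12.5, p = 1.000000, fail to reject H0 at alpha = 0.05.


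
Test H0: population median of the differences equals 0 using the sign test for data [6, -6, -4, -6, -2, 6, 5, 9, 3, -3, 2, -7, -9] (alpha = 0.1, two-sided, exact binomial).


Step 1: Discard zero differences. Original n = 13; n_eff = number of nonzero differences = 13.
Nonzero differences (with sign): +6, -6, -4, -6, -2, +6, +5, +9, +3, -3, +2, -7, -9
Step 2: Count signs: positive = 6, negative = 7.
Step 3: Under H0: P(positive) = 0.5, so the number of positives S ~ Bin(13, 0.5).
Step 4: Two-sided exact p-value = sum of Bin(13,0.5) probabilities at or below the observed probability = 1.000000.
Step 5: alpha = 0.1. fail to reject H0.

n_eff = 13, pos = 6, neg = 7, p = 1.000000, fail to reject H0.


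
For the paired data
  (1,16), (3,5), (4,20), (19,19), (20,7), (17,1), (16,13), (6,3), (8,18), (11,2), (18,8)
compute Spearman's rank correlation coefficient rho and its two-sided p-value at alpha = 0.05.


Step 1: Rank x and y separately (midranks; no ties here).
rank(x): 1->1, 3->2, 4->3, 19->10, 20->11, 17->8, 16->7, 6->4, 8->5, 11->6, 18->9
rank(y): 16->8, 5->4, 20->11, 19->10, 7->5, 1->1, 13->7, 3->3, 18->9, 2->2, 8->6
Step 2: d_i = R_x(i) - R_y(i); compute d_i^2.
  (1-8)^2=49, (2-4)^2=4, (3-11)^2=64, (10-10)^2=0, (11-5)^2=36, (8-1)^2=49, (7-7)^2=0, (4-3)^2=1, (5-9)^2=16, (6-2)^2=16, (9-6)^2=9
sum(d^2) = 244.
Step 3: rho = 1 - 6*244 / (11*(11^2 - 1)) = 1 - 1464/1320 = -0.109091.
Step 4: Under H0, t = rho * sqrt((n-2)/(1-rho^2)) = -0.3292 ~ t(9).
Step 5: Two-sided p-value from the t-distribution with 9 df = 0.749509.
Step 6: alpha = 0.05. fail to reject H0.

rho = -0.1091, p = 0.749509, fail to reject H0 at alpha = 0.05.


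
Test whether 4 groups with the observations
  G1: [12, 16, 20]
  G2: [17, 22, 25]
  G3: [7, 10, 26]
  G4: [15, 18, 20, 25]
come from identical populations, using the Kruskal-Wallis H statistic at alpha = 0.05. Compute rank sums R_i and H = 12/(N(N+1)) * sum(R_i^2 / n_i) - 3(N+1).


Step 1: Combine all N = 13 observations and assign midranks.
sorted (value, group, rank): (7,G3,1), (10,G3,2), (12,G1,3), (15,G4,4), (16,G1,5), (17,G2,6), (18,G4,7), (20,G1,8.5), (20,G4,8.5), (22,G2,10), (25,G2,11.5), (25,G4,11.5), (26,G3,13)
Step 2: Sum ranks within each group.
R_1 = 16.5 (n_1 = 3)
R_2 = 27.5 (n_2 = 3)
R_3 = 16 (n_3 = 3)
R_4 = 31 (n_4 = 4)
Step 3: H = 12/(N(N+1)) * sum(R_i^2/n_i) - 3(N+1)
     = 12/(13*14) * (16.5^2/3 + 27.5^2/3 + 16^2/3 + 31^2/4) - 3*14
     = 0.065934 * 668.417 - 42
     = 2.071429.
Step 4: Ties present; correction factor C = 1 - 12/(13^3 - 13) = 0.994505. Corrected H = 2.071429 / 0.994505 = 2.082873.
Step 5: Under H0, H ~ chi^2(3); p-value = 0.555385.
Step 6: alpha = 0.05. fail to reject H0.

H = 2.0829, df = 3, p = 0.555385, fail to reject H0.


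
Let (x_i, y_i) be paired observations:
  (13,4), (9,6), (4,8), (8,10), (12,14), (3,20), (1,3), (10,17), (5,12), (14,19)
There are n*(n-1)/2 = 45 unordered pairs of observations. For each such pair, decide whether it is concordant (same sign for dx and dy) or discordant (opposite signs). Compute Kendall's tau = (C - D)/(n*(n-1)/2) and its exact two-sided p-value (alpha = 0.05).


Step 1: Enumerate the 45 unordered pairs (i,j) with i<j and classify each by sign(x_j-x_i) * sign(y_j-y_i).
  (1,2):dx=-4,dy=+2->D; (1,3):dx=-9,dy=+4->D; (1,4):dx=-5,dy=+6->D; (1,5):dx=-1,dy=+10->D
  (1,6):dx=-10,dy=+16->D; (1,7):dx=-12,dy=-1->C; (1,8):dx=-3,dy=+13->D; (1,9):dx=-8,dy=+8->D
  (1,10):dx=+1,dy=+15->C; (2,3):dx=-5,dy=+2->D; (2,4):dx=-1,dy=+4->D; (2,5):dx=+3,dy=+8->C
  (2,6):dx=-6,dy=+14->D; (2,7):dx=-8,dy=-3->C; (2,8):dx=+1,dy=+11->C; (2,9):dx=-4,dy=+6->D
  (2,10):dx=+5,dy=+13->C; (3,4):dx=+4,dy=+2->C; (3,5):dx=+8,dy=+6->C; (3,6):dx=-1,dy=+12->D
  (3,7):dx=-3,dy=-5->C; (3,8):dx=+6,dy=+9->C; (3,9):dx=+1,dy=+4->C; (3,10):dx=+10,dy=+11->C
  (4,5):dx=+4,dy=+4->C; (4,6):dx=-5,dy=+10->D; (4,7):dx=-7,dy=-7->C; (4,8):dx=+2,dy=+7->C
  (4,9):dx=-3,dy=+2->D; (4,10):dx=+6,dy=+9->C; (5,6):dx=-9,dy=+6->D; (5,7):dx=-11,dy=-11->C
  (5,8):dx=-2,dy=+3->D; (5,9):dx=-7,dy=-2->C; (5,10):dx=+2,dy=+5->C; (6,7):dx=-2,dy=-17->C
  (6,8):dx=+7,dy=-3->D; (6,9):dx=+2,dy=-8->D; (6,10):dx=+11,dy=-1->D; (7,8):dx=+9,dy=+14->C
  (7,9):dx=+4,dy=+9->C; (7,10):dx=+13,dy=+16->C; (8,9):dx=-5,dy=-5->C; (8,10):dx=+4,dy=+2->C
  (9,10):dx=+9,dy=+7->C
Step 2: C = 26, D = 19, total pairs = 45.
Step 3: tau = (C - D)/(n(n-1)/2) = (26 - 19)/45 = 0.155556.
Step 4: Exact two-sided p-value (enumerate n! = 3628800 permutations of y under H0): p = 0.600654.
Step 5: alpha = 0.05. fail to reject H0.

tau_b = 0.1556 (C=26, D=19), p = 0.600654, fail to reject H0.


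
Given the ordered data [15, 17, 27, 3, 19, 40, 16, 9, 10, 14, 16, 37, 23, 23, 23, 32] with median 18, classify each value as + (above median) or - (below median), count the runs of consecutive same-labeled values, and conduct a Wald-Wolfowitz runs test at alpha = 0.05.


Step 1: Compute median = 18; label A = above, B = below.
Labels in order: BBABAABBBBBAAAAA  (n_A = 8, n_B = 8)
Step 2: Count runs R = 6.
Step 3: Under H0 (random ordering), E[R] = 2*n_A*n_B/(n_A+n_B) + 1 = 2*8*8/16 + 1 = 9.0000.
        Var[R] = 2*n_A*n_B*(2*n_A*n_B - n_A - n_B) / ((n_A+n_B)^2 * (n_A+n_B-1)) = 14336/3840 = 3.7333.
        SD[R] = 1.9322.
Step 4: Continuity-corrected z = (R + 0.5 - E[R]) / SD[R] = (6 + 0.5 - 9.0000) / 1.9322 = -1.2939.
Step 5: Two-sided p-value via normal approximation = 2*(1 - Phi(|z|)) = 0.195709.
Step 6: alpha = 0.05. fail to reject H0.

R = 6, z = -1.2939, p = 0.195709, fail to reject H0.


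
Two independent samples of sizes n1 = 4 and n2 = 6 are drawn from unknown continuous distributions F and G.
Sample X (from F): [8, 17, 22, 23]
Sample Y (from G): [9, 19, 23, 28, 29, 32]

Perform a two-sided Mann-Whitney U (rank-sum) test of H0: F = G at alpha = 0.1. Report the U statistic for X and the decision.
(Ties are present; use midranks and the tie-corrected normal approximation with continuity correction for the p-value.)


Step 1: Combine and sort all 10 observations; assign midranks.
sorted (value, group): (8,X), (9,Y), (17,X), (19,Y), (22,X), (23,X), (23,Y), (28,Y), (29,Y), (32,Y)
ranks: 8->1, 9->2, 17->3, 19->4, 22->5, 23->6.5, 23->6.5, 28->8, 29->9, 32->10
Step 2: Rank sum for X: R1 = 1 + 3 + 5 + 6.5 = 15.5.
Step 3: U_X = R1 - n1(n1+1)/2 = 15.5 - 4*5/2 = 15.5 - 10 = 5.5.
       U_Y = n1*n2 - U_X = 24 - 5.5 = 18.5.
Step 4: Ties are present, so use the tie-corrected normal approximation (with continuity correction) for the p-value.
Step 5: p-value = 0.199458; compare to alpha = 0.1. fail to reject H0.

U_X = 5.5, p = 0.199458, fail to reject H0 at alpha = 0.1.


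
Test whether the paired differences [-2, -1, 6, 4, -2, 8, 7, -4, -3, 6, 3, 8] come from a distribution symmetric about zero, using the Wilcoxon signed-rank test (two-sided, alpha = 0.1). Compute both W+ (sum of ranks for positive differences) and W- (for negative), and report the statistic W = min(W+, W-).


Step 1: Drop any zero differences (none here) and take |d_i|.
|d| = [2, 1, 6, 4, 2, 8, 7, 4, 3, 6, 3, 8]
Step 2: Midrank |d_i| (ties get averaged ranks).
ranks: |2|->2.5, |1|->1, |6|->8.5, |4|->6.5, |2|->2.5, |8|->11.5, |7|->10, |4|->6.5, |3|->4.5, |6|->8.5, |3|->4.5, |8|->11.5
Step 3: Attach original signs; sum ranks with positive sign and with negative sign.
W+ = 8.5 + 6.5 + 11.5 + 10 + 8.5 + 4.5 + 11.5 = 61
W- = 2.5 + 1 + 2.5 + 6.5 + 4.5 = 17
(Check: W+ + W- = 78 should equal n(n+1)/2 = 78.)
Step 4: Test statistic W = min(W+, W-) = 17.
Step 5: Ties in |d|, so use the tie-corrected normal approximation.
        E[W] = n(n+1)/4 = 12*13/4 = 39.
        Tie groups: |d|=2 (t=2), |d|=3 (t=2), |d|=4 (t=2), |d|=6 (t=2), |d|=8 (t=2); sum(t^3 - t) = 30.
        Var[W] = n(n+1)(2n+1)/24 - sum(t^3-t)/48 = 3900/24 - 30/48 = 161.875.
        z = (W - E[W]) / sqrt(Var[W]) = (17 - 39) / 12.7230 = -1.7292.
        Two-sided p = 2*Phi(z) = 0.083782.
Step 6: alpha = 0.1. reject H0.

W+ = 61, W- = 17, W = min = 17, p = 0.083782, reject H0.


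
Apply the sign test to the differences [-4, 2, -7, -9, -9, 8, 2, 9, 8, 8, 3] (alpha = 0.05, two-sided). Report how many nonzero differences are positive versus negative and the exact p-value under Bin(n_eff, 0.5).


Step 1: Discard zero differences. Original n = 11; n_eff = number of nonzero differences = 11.
Nonzero differences (with sign): -4, +2, -7, -9, -9, +8, +2, +9, +8, +8, +3
Step 2: Count signs: positive = 7, negative = 4.
Step 3: Under H0: P(positive) = 0.5, so the number of positives S ~ Bin(11, 0.5).
Step 4: Two-sided exact p-value = sum of Bin(11,0.5) probabilities at or below the observed probability = 0.548828.
Step 5: alpha = 0.05. fail to reject H0.

n_eff = 11, pos = 7, neg = 4, p = 0.548828, fail to reject H0.
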